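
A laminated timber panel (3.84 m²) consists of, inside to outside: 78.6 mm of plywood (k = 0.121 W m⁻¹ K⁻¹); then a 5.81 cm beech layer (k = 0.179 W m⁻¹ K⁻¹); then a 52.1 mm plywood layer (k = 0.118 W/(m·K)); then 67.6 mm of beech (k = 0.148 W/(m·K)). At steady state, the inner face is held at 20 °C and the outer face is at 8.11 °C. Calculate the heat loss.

Q = 24.4 W

Resistance network (inner→outer):
  R_plywood = L/(kA) = 0.0786/(0.121·3.84) = 0.1692 K/W
  R_beech = L/(kA) = 0.0581/(0.179·3.84) = 0.08453 K/W
  R_plywood = L/(kA) = 0.0521/(0.118·3.84) = 0.1150 K/W
  R_beech = L/(kA) = 0.0676/(0.148·3.84) = 0.1189 K/W
ΣR = 0.1692 + 0.08453 + 0.1150 + 0.1189 = 0.4876 K/W
Q = ΔT/ΣR = (20 °C − 8.11 °C)/0.4876 = 24.4 W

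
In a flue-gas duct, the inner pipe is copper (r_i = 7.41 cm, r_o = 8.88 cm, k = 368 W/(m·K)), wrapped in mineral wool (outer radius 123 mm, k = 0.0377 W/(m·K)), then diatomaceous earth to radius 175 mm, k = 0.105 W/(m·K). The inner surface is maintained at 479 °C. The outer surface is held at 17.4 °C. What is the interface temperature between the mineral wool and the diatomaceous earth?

Series thermal resistances, inner to outer:
  R'_copper = ln(0.0888/0.0741)/(2πk) = 0.1810/(2π·368) = 7.827×10^-5 m·K/W
  R'_mineral wool = ln(0.123/0.0888)/(2πk) = 0.3258/(2π·0.0377) = 1.375 m·K/W
  R'_diatomaceous earth = ln(0.175/0.123)/(2πk) = 0.3526/(2π·0.105) = 0.5345 m·K/W
ΣR = 7.827×10^-5 + 1.375 + 0.5345 = 1.910 m·K/W
Q' = ΔT/ΣR = (479 °C − 17.4 °C)/1.910 = 241.7 W/m
From the inner boundary to the mineral wool/diatomaceous earth interface, ΣR_partial = 1.375 m·K/W.
T_interface = T_in − Q'·ΣR_partial = 479 °C − (241.7)(1.375) = 147 °C

T = 147 °C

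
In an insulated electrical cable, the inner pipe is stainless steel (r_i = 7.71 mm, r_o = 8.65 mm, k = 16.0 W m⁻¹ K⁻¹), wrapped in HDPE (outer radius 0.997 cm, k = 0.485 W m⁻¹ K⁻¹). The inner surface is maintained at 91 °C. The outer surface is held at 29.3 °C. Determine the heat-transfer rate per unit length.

Treat each layer as a resistance in series:
  R'_stainless steel = ln(0.00865/0.00771)/(2πk) = 0.1150/(2π·16.0) = 0.001144 m·K/W
  R'_HDPE = ln(0.00997/0.00865)/(2πk) = 0.1420/(2π·0.485) = 0.04660 m·K/W
ΣR = 0.001144 + 0.04660 = 0.04774 m·K/W
Q' = ΔT/ΣR = (91 °C − 29.3 °C)/0.04774 = 1290 W/m

Q' = 1290 W/m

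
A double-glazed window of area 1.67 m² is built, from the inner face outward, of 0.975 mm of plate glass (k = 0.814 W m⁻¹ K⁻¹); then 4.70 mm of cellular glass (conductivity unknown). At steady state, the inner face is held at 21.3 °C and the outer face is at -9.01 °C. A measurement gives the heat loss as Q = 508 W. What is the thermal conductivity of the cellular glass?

ΣR = ΔT/Q = |21.3 − -9.01|/508 = 0.05967 K/W
Known resistances:
  R_plate glass = L/(kA) = 9.75×10^-4/(0.814·1.67) = 7.172×10^-4 K/W
R_cellular glass = ΣR − ΣR_known = 0.05967 − 7.172×10^-4 = 0.05895 K/W
L/(kA) = 0.05895 ⇒ k = 0.00470/(0.05895·1.67) = 0.0477 W/m·K

k = 0.0477 W/m·K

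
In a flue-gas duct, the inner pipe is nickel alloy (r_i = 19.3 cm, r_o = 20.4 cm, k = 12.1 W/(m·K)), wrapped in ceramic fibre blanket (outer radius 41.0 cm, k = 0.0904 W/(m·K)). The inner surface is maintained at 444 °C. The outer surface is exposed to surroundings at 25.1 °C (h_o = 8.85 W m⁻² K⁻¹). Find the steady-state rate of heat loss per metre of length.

Resistance network (inner→outer):
  R'_nickel alloy = ln(0.204/0.193)/(2πk) = 0.05543/(2π·12.1) = 7.291×10^-4 m·K/W
  R'_ceramic fibre blanket = ln(0.410/0.204)/(2πk) = 0.6980/(2π·0.0904) = 1.229 m·K/W
  R'_conv,out = 1/(2πr h) = 1/(2π·0.410·8.85) = 0.04386 m·K/W
ΣR = 7.291×10^-4 + 1.229 + 0.04386 = 1.274 m·K/W
Q' = ΔT/ΣR = (444 °C − 25.1 °C)/1.274 = 329 W/m

Q' = 329 W/m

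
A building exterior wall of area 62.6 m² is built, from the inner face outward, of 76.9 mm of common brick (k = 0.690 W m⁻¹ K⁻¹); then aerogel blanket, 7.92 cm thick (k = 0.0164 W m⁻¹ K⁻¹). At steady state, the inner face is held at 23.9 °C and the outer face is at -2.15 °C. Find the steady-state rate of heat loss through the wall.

Q = 330 W

Series thermal resistances, inner to outer:
  R_common brick = L/(kA) = 0.0769/(0.690·62.6) = 0.001780 K/W
  R_aerogel blanket = L/(kA) = 0.0792/(0.0164·62.6) = 0.07714 K/W
ΣR = 0.001780 + 0.07714 = 0.07892 K/W
Q = ΔT/ΣR = (23.9 °C − -2.15 °C)/0.07892 = 330 W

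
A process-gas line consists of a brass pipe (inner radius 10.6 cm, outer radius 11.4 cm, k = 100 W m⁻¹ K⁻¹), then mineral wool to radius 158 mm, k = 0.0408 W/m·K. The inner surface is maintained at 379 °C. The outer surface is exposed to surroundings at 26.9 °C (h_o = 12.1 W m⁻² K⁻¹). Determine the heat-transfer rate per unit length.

Q' = 260 W/m

Resistance network (inner→outer):
  R'_brass = ln(0.114/0.106)/(2πk) = 0.07276/(2π·100) = 1.158×10^-4 m·K/W
  R'_mineral wool = ln(0.158/0.114)/(2πk) = 0.3264/(2π·0.0408) = 1.273 m·K/W
  R'_conv,out = 1/(2πr h) = 1/(2π·0.158·12.1) = 0.08325 m·K/W
ΣR = 1.158×10^-4 + 1.273 + 0.08325 = 1.356 m·K/W
Q' = ΔT/ΣR = (379 °C − 26.9 °C)/1.356 = 260 W/m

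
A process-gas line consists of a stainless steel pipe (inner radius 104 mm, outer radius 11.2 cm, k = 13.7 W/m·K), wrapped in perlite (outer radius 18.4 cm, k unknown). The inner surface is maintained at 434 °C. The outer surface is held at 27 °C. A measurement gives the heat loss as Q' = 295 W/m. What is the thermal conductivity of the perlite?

k = 0.0573 W/m·K

ΣR = ΔT/Q' = |434 − 27|/295 = 1.380 m·K/W
Known resistances:
  R'_stainless steel = ln(0.112/0.104)/(2πk) = 0.07411/(2π·13.7) = 8.609×10^-4 m·K/W
R_perlite = ΣR − ΣR_known = 1.380 − 8.609×10^-4 = 1.379 m·K/W
ln(r₂/r₁)/(2πk) = 1.379 ⇒ k = 0.4964/(2π·1.379) = 0.0573 W/m·K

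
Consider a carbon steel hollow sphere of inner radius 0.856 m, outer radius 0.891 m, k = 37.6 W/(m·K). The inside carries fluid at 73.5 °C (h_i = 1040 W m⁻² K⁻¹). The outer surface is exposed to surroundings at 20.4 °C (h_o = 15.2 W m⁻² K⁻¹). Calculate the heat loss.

Resistance network (inner→outer):
  R_conv,in = 1/(4πr²h) = 1/(4π·0.856²·1040) = 1.044×10^-4 K/W
  R_carbon steel = (1/0.856 − 1/0.891)/(4πk) = 0.04589/(4π·37.6) = 9.712×10^-5 K/W
  R_conv,out = 1/(4πr²h) = 1/(4π·0.891²·15.2) = 0.006595 K/W
ΣR = 1.044×10^-4 + 9.712×10^-5 + 0.006595 = 0.006797 K/W
Q = ΔT/ΣR = (73.5 °C − 20.4 °C)/0.006797 = 7810 W

Q = 7.81 kW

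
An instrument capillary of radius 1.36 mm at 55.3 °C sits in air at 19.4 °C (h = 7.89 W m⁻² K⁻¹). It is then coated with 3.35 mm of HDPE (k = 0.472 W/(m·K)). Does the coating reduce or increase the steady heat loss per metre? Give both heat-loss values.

increases: 2.42 → 7.64 W/m

Critical radius for a cylinder: r_cr = k/h = 0.0598 m = 5.98 cm.
Outer radius after coating: r₂ = 0.00136 + 0.00335 = 0.00471 m.
Since r₁ < r_cr and r₂ ≤ r_cr, the coating moves toward the maximum at r_cr — heat loss rises.
Bare: R = 1/(2πr₁h) = 14.83 m·K/W; Q = 35.9/14.83 = 2.42 W/m.
Coated: R = R_cond + R_conv = 4.702 m·K/W; Q = 35.9/4.702 = 7.64 W/m.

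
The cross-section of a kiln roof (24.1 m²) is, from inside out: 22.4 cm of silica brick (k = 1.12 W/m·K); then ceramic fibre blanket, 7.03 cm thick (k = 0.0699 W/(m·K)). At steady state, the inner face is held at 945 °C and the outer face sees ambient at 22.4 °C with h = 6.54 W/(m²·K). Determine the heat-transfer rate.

Treat each layer as a resistance in series:
  R_silica brick = L/(kA) = 0.224/(1.12·24.1) = 0.008299 K/W
  R_ceramic fibre blanket = L/(kA) = 0.0703/(0.0699·24.1) = 0.04173 K/W
  R_conv,out = 1/(hA) = 1/(6.54·24.1) = 0.006345 K/W
ΣR = 0.008299 + 0.04173 + 0.006345 = 0.05637 K/W
Q = ΔT/ΣR = (945 °C − 22.4 °C)/0.05637 = 16400 W

Q = 16.4 kW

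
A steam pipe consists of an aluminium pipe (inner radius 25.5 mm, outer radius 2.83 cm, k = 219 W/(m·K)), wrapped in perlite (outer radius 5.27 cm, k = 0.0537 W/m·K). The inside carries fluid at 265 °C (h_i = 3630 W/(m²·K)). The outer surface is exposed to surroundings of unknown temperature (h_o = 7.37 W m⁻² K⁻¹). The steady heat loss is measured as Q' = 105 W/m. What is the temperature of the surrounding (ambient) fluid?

T_out = 28.3 °C

Sum the resistances:
  R'_conv,in = 1/(2πr h) = 1/(2π·0.0255·3630) = 0.001719 m·K/W
  R'_aluminium = ln(0.0283/0.0255)/(2πk) = 0.1042/(2π·219) = 7.571×10^-5 m·K/W
  R'_perlite = ln(0.0527/0.0283)/(2πk) = 0.6218/(2π·0.0537) = 1.843 m·K/W
  R'_conv,out = 1/(2πr h) = 1/(2π·0.0527·7.37) = 0.4098 m·K/W
ΣR = 2.254 m·K/W
ΔT = Q'·ΣR = 105 × 2.254 = 236.7 K
Heat flows outward, so T_out = T_in − ΔT = 265 − 236.7 = 28.3 °C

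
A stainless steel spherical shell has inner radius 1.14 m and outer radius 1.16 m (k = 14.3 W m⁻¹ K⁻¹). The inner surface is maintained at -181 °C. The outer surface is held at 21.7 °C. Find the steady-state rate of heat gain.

Q = 4πk·ΔT/(1/r₁ − 1/r₂) = 4π × 14.3 × 202.7 / (1/1.14 − 1/1.16) = 2.41×10^6 W

Q = 2.41×10^6 W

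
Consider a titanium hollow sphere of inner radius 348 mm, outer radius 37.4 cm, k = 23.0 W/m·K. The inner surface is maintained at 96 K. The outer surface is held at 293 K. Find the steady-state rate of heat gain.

Q = 4πk·ΔT/(1/r₁ − 1/r₂) = 4π × 23.0 × 197 / (1/0.348 − 1/0.374) = 2.85×10^5 W

Q = 2.85×10^5 W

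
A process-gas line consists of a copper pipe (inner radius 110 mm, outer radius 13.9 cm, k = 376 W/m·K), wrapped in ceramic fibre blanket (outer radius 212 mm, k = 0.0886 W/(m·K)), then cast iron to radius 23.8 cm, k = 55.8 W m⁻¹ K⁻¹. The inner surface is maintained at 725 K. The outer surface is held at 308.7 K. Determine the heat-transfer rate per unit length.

Treat each layer as a resistance in series:
  R'_copper = ln(0.139/0.110)/(2πk) = 0.2340/(2π·376) = 9.905×10^-5 m·K/W
  R'_ceramic fibre blanket = ln(0.212/0.139)/(2πk) = 0.4221/(2π·0.0886) = 0.7583 m·K/W
  R'_cast iron = ln(0.238/0.212)/(2πk) = 0.1157/(2π·55.8) = 3.300×10^-4 m·K/W
ΣR = 9.905×10^-5 + 0.7583 + 3.300×10^-4 = 0.7587 m·K/W
Q' = ΔT/ΣR = (725 K − 308.7 K)/0.7587 = 549 W/m

Q' = 549 W/m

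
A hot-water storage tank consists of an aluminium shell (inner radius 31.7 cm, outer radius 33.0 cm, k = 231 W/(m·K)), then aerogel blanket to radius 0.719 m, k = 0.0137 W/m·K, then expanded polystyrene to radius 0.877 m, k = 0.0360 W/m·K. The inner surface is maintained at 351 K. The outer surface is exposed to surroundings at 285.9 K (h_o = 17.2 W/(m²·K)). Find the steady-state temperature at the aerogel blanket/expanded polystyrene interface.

T = 289.5 K

Treat each layer as a resistance in series:
  R_aluminium = (1/0.317 − 1/0.330)/(4πk) = 0.1243/(4π·231) = 4.281×10^-5 K/W
  R_aerogel blanket = (1/0.330 − 1/0.719)/(4πk) = 1.639/(4π·0.0137) = 9.523 K/W
  R_expanded polystyrene = (1/0.719 − 1/0.877)/(4πk) = 0.2506/(4π·0.0360) = 0.5539 K/W
  R_conv,out = 1/(4πr²h) = 1/(4π·0.877²·17.2) = 0.006015 K/W
ΣR = 4.281×10^-5 + 9.523 + 0.5539 + 0.006015 = 10.08 K/W
Q = ΔT/ΣR = (351 K − 285.9 K)/10.08 = 6.458 W
From the inner boundary to the aerogel blanket/expanded polystyrene interface, ΣR_partial = 9.523 K/W.
T_interface = T_in − Q·ΣR_partial = 351 K − (6.458)(9.523) = 289.5 K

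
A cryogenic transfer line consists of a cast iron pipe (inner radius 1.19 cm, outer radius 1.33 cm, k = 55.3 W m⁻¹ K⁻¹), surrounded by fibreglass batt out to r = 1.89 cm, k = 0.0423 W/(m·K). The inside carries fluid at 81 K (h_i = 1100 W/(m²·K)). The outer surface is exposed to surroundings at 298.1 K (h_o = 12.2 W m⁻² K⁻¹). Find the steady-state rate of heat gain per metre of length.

Resistance network (inner→outer):
  R'_conv,in = 1/(2πr h) = 1/(2π·0.0119·1100) = 0.01216 m·K/W
  R'_cast iron = ln(0.0133/0.0119)/(2πk) = 0.1112/(2π·55.3) = 3.201×10^-4 m·K/W
  R'_fibreglass batt = ln(0.0189/0.0133)/(2πk) = 0.3514/(2π·0.0423) = 1.322 m·K/W
  R'_conv,out = 1/(2πr h) = 1/(2π·0.0189·12.2) = 0.6902 m·K/W
ΣR = 0.01216 + 3.201×10^-4 + 1.322 + 0.6902 = 2.025 m·K/W
Q' = ΔT/ΣR = (81 K − 298.1 K)/2.025 = -107 W/m
(Negative Q' ⇒ heat flows inward; heat gain = 107 W/m.)

Q' = 107 W/m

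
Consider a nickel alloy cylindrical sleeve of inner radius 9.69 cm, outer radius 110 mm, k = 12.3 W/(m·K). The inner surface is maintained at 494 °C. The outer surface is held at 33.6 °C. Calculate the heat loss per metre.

Q' = 281 kW/m

Q' = 2πk·ΔT/ln(r₂/r₁) = 2π × 12.3 × 460.4 / ln(0.110/0.0969) = 2.81×10^5 W/m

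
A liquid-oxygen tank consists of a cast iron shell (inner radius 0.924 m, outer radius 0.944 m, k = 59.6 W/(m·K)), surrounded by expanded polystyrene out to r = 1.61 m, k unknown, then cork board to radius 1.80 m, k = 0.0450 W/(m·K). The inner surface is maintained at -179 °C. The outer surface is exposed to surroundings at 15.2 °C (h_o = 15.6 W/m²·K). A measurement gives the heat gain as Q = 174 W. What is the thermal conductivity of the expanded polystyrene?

ΣR = ΔT/Q = |-179 − 15.2|/174 = 1.116 K/W
Known resistances:
  R_cast iron = (1/0.924 − 1/0.944)/(4πk) = 0.02293/(4π·59.6) = 3.061×10^-5 K/W
  R_cork board = (1/1.61 − 1/1.80)/(4πk) = 0.06556/(4π·0.0450) = 0.1159 K/W
  R_conv,out = 1/(4πr²h) = 1/(4π·1.80²·15.6) = 0.001574 K/W
R_expanded polystyrene = ΣR − ΣR_known = 1.116 − 0.1175 = 0.9985 K/W
(1/r₁−1/r₂)/(4πk) = 0.9985 ⇒ k = 0.4382/(4π·0.9985) = 0.0349 W/m·K

k = 0.0349 W/m·K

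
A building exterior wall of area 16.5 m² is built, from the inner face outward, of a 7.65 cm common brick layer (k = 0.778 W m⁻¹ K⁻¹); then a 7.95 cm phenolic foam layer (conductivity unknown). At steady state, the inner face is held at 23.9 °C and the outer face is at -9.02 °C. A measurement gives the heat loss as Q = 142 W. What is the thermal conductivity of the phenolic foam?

ΣR = ΔT/Q = |23.9 − -9.02|/142 = 0.2318 K/W
Known resistances:
  R_common brick = L/(kA) = 0.0765/(0.778·16.5) = 0.005959 K/W
R_phenolic foam = ΣR − ΣR_known = 0.2318 − 0.005959 = 0.2258 K/W
L/(kA) = 0.2258 ⇒ k = 0.0795/(0.2258·16.5) = 0.0213 W/m·K

k = 0.0213 W/m·K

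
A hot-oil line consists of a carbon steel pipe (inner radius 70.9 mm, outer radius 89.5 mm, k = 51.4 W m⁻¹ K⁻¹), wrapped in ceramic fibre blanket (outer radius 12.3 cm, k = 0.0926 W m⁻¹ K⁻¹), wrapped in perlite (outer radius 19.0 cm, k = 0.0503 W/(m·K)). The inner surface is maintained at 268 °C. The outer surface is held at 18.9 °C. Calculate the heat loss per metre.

Resistance network (inner→outer):
  R'_carbon steel = ln(0.0895/0.0709)/(2πk) = 0.2330/(2π·51.4) = 7.214×10^-4 m·K/W
  R'_ceramic fibre blanket = ln(0.123/0.0895)/(2πk) = 0.3179/(2π·0.0926) = 0.5465 m·K/W
  R'_perlite = ln(0.190/0.123)/(2πk) = 0.4348/(2π·0.0503) = 1.376 m·K/W
ΣR = 7.214×10^-4 + 0.5465 + 1.376 = 1.923 m·K/W
Q' = ΔT/ΣR = (268 °C − 18.9 °C)/1.923 = 130 W/m

Q' = 130 W/m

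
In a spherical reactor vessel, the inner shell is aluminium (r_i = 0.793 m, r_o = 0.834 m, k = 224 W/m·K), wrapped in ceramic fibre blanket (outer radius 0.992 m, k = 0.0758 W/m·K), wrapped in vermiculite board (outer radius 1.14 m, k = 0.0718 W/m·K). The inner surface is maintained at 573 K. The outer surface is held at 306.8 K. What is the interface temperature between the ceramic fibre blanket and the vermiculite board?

Resistance network (inner→outer):
  R_aluminium = (1/0.793 − 1/0.834)/(4πk) = 0.06199/(4π·224) = 2.202×10^-5 K/W
  R_ceramic fibre blanket = (1/0.834 − 1/0.992)/(4πk) = 0.1910/(4π·0.0758) = 0.2005 K/W
  R_vermiculite board = (1/0.992 − 1/1.14)/(4πk) = 0.1309/(4π·0.0718) = 0.1450 K/W
ΣR = 2.202×10^-5 + 0.2005 + 0.1450 = 0.3455 K/W
Q = ΔT/ΣR = (573 K − 306.8 K)/0.3455 = 770.5 W
From the inner boundary to the ceramic fibre blanket/vermiculite board interface, ΣR_partial = 0.2005 K/W.
T_interface = T_in − Q·ΣR_partial = 573 K − (770.5)(0.2005) = 419 K

T = 419 K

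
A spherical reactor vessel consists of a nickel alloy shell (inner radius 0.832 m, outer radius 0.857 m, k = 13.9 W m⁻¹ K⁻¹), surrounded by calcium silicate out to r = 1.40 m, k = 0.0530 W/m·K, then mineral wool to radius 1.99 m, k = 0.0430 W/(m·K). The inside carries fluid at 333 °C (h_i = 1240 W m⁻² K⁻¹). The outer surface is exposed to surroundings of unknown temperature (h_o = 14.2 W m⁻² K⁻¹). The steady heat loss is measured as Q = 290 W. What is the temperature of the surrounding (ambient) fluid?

T_out = 21.8 °C

Series resistances:
  R_conv,in = 1/(4πr²h) = 1/(4π·0.832²·1240) = 9.271×10^-5 K/W
  R_nickel alloy = (1/0.832 − 1/0.857)/(4πk) = 0.03506/(4π·13.9) = 2.007×10^-4 K/W
  R_calcium silicate = (1/0.857 − 1/1.40)/(4πk) = 0.4526/(4π·0.0530) = 0.6795 K/W
  R_mineral wool = (1/1.40 − 1/1.99)/(4πk) = 0.2118/(4π·0.0430) = 0.3919 K/W
  R_conv,out = 1/(4πr²h) = 1/(4π·1.99²·14.2) = 0.001415 K/W
ΣR = 1.073 K/W
ΔT = Q·ΣR = 290 × 1.073 = 311.2 K
Heat flows outward, so T_out = T_in − ΔT = 333 − 311.2 = 21.8 °C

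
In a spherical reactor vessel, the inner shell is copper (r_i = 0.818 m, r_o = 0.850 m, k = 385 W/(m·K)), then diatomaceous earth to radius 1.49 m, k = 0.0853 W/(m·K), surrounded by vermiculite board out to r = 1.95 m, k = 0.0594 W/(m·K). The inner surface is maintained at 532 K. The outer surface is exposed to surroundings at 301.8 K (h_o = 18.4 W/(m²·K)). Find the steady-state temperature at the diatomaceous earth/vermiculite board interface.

Series thermal resistances, inner to outer:
  R_copper = (1/0.818 − 1/0.850)/(4πk) = 0.04602/(4π·385) = 9.513×10^-6 K/W
  R_diatomaceous earth = (1/0.850 − 1/1.49)/(4πk) = 0.5053/(4π·0.0853) = 0.4714 K/W
  R_vermiculite board = (1/1.49 − 1/1.95)/(4πk) = 0.1583/(4π·0.0594) = 0.2121 K/W
  R_conv,out = 1/(4πr²h) = 1/(4π·1.95²·18.4) = 0.001137 K/W
ΣR = 9.513×10^-6 + 0.4714 + 0.2121 + 0.001137 = 0.6846 K/W
Q = ΔT/ΣR = (532 K − 301.8 K)/0.6846 = 336.3 W
From the inner boundary to the diatomaceous earth/vermiculite board interface, ΣR_partial = 0.4714 K/W.
T_interface = T_in − Q·ΣR_partial = 532 K − (336.3)(0.4714) = 373 K

T = 373 K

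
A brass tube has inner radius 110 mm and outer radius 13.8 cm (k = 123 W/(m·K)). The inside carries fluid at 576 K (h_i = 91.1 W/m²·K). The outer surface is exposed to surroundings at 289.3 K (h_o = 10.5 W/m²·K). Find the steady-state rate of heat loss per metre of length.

Q' = 2.28 kW/m

Treat each layer as a resistance in series:
  R'_conv,in = 1/(2πr h) = 1/(2π·0.110·91.1) = 0.01588 m·K/W
  R'_brass = ln(0.138/0.110)/(2πk) = 0.2268/(2π·123) = 2.934×10^-4 m·K/W
  R'_conv,out = 1/(2πr h) = 1/(2π·0.138·10.5) = 0.1098 m·K/W
ΣR = 0.01588 + 2.934×10^-4 + 0.1098 = 0.1260 m·K/W
Q' = ΔT/ΣR = (576 K − 289.3 K)/0.1260 = 2280 W/m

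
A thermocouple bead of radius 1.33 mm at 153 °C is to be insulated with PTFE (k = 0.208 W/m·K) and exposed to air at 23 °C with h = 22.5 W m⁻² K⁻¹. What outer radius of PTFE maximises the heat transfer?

For a sphere, r_cr = 2k_ins/h = 2·0.208/22.5 = 0.0185 m = 1.85 cm

r_cr = 1.85 cm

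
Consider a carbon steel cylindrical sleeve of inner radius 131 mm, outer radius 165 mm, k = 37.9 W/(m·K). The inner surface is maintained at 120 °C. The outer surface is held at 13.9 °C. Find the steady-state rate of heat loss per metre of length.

Q' = 109 kW/m

Q' = 2πk·ΔT/ln(r₂/r₁) = 2π × 37.9 × 106.1 / ln(0.165/0.131) = 1.09×10^5 W/m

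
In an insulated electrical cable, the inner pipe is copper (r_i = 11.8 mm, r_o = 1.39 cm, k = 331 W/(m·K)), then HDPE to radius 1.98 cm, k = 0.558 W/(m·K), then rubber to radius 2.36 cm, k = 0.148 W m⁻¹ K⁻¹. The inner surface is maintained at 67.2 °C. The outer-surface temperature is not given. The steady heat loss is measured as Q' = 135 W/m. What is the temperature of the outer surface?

T_out = 28.1 °C

Series resistances:
  R'_copper = ln(0.0139/0.0118)/(2πk) = 0.1638/(2π·331) = 7.875×10^-5 m·K/W
  R'_HDPE = ln(0.0198/0.0139)/(2πk) = 0.3538/(2π·0.558) = 0.1009 m·K/W
  R'_rubber = ln(0.0236/0.0198)/(2πk) = 0.1756/(2π·0.148) = 0.1888 m·K/W
ΣR = 0.2898 m·K/W
ΔT = Q'·ΣR = 135 × 0.2898 = 39.12 K
Heat flows outward, so T_out = T_in − ΔT = 67.2 − 39.12 = 28.1 °C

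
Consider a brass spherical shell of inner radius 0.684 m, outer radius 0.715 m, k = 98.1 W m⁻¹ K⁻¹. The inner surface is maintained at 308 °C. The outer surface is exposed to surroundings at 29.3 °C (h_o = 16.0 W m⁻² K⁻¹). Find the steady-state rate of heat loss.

Q = 28.5 kW

Series thermal resistances, inner to outer:
  R_brass = (1/0.684 − 1/0.715)/(4πk) = 0.06339/(4π·98.1) = 5.142×10^-5 K/W
  R_conv,out = 1/(4πr²h) = 1/(4π·0.715²·16.0) = 0.009729 K/W
ΣR = 5.142×10^-5 + 0.009729 = 0.009780 K/W
Q = ΔT/ΣR = (308 °C − 29.3 °C)/0.009780 = 28500 W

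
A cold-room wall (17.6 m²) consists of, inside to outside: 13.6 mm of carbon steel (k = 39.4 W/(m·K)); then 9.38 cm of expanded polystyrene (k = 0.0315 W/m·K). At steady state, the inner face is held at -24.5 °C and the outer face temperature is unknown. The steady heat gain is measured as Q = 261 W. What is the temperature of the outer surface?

T_out = 19.7 °C

Sum the resistances:
  R_carbon steel = L/(kA) = 0.0136/(39.4·17.6) = 1.961×10^-5 K/W
  R_expanded polystyrene = L/(kA) = 0.0938/(0.0315·17.6) = 0.1692 K/W
ΣR = 0.1692 K/W
ΔT = Q·ΣR = 261 × 0.1692 = 44.16 K
Heat flows inward, so T_out = T_in + ΔT = -24.5 + 44.16 = 19.7 °C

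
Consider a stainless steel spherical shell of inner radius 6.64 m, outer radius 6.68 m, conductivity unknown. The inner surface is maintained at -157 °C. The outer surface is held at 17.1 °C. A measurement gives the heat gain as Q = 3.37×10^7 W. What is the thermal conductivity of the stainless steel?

k = 13.9 W/m·K

ΣR = ΔT/Q = |-157 − 17.1|/3.37×10^7 = 5.166×10^-6 K/W
(1/r₁−1/r₂)/(4πk) = 5.166×10^-6 ⇒ k = 9.018×10^-4/(4π·5.166×10^-6) = 13.9 W/m·K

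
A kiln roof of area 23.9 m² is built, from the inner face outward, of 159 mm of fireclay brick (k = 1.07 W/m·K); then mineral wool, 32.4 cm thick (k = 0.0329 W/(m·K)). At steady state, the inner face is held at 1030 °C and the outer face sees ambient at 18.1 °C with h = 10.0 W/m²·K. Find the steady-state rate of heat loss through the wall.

Q = 2.40 kW

Resistance network (inner→outer):
  R_fireclay brick = L/(kA) = 0.159/(1.07·23.9) = 0.006217 K/W
  R_mineral wool = L/(kA) = 0.324/(0.0329·23.9) = 0.4121 K/W
  R_conv,out = 1/(hA) = 1/(10.0·23.9) = 0.004184 K/W
ΣR = 0.006217 + 0.4121 + 0.004184 = 0.4225 K/W
Q = ΔT/ΣR = (1030 °C − 18.1 °C)/0.4225 = 2400 W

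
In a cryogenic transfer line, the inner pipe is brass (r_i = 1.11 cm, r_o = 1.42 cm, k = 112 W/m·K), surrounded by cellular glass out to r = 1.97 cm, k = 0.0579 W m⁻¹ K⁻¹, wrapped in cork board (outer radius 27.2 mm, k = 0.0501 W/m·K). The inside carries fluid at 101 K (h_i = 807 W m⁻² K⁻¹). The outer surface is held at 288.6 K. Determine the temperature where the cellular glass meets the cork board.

T = 189.6 K

Resistance network (inner→outer):
  R'_conv,in = 1/(2πr h) = 1/(2π·0.0111·807) = 0.01777 m·K/W
  R'_brass = ln(0.0142/0.0111)/(2πk) = 0.2463/(2π·112) = 3.500×10^-4 m·K/W
  R'_cellular glass = ln(0.0197/0.0142)/(2πk) = 0.3274/(2π·0.0579) = 0.8999 m·K/W
  R'_cork board = ln(0.0272/0.0197)/(2πk) = 0.3226/(2π·0.0501) = 1.025 m·K/W
ΣR = 0.01777 + 3.500×10^-4 + 0.8999 + 1.025 = 1.943 m·K/W
Q' = ΔT/ΣR = (101 K − 288.6 K)/1.943 = -96.55 W/m
From the inner boundary to the cellular glass/cork board interface, ΣR_partial = 0.9180 m·K/W.
T_interface = T_in − Q'·ΣR_partial = 101 K − (-96.55)(0.9180) = 189.6 K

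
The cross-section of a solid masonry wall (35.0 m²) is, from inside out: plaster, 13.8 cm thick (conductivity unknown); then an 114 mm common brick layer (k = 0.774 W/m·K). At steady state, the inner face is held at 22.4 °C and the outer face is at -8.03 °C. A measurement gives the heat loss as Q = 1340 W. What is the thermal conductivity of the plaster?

ΣR = ΔT/Q = |22.4 − -8.03|/1340 = 0.02271 K/W
Known resistances:
  R_common brick = L/(kA) = 0.114/(0.774·35.0) = 0.004208 K/W
R_plaster = ΣR − ΣR_known = 0.02271 − 0.004208 = 0.01850 K/W
L/(kA) = 0.01850 ⇒ k = 0.138/(0.01850·35.0) = 0.213 W/m·K

k = 0.213 W/m·K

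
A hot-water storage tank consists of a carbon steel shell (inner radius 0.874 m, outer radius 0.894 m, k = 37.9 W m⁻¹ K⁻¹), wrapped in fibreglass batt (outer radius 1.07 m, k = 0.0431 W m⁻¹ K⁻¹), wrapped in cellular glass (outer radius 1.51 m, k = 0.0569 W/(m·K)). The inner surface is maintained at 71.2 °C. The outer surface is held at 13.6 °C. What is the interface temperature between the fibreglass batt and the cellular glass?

Series thermal resistances, inner to outer:
  R_carbon steel = (1/0.874 − 1/0.894)/(4πk) = 0.02560/(4π·37.9) = 5.374×10^-5 K/W
  R_fibreglass batt = (1/0.894 − 1/1.07)/(4πk) = 0.1840/(4π·0.0431) = 0.3397 K/W
  R_cellular glass = (1/1.07 − 1/1.51)/(4πk) = 0.2723/(4π·0.0569) = 0.3809 K/W
ΣR = 5.374×10^-5 + 0.3397 + 0.3809 = 0.7207 K/W
Q = ΔT/ΣR = (71.2 °C − 13.6 °C)/0.7207 = 79.92 W
From the inner boundary to the fibreglass batt/cellular glass interface, ΣR_partial = 0.3398 K/W.
T_interface = T_in − Q·ΣR_partial = 71.2 °C − (79.92)(0.3398) = 44.0 °C

T = 44.0 °C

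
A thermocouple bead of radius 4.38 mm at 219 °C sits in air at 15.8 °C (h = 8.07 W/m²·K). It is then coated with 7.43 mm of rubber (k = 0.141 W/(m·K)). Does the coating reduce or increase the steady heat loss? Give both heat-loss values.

increases: 0.395 → 1.34 W

Critical radius for a sphere: r_cr = 2k/h = 0.0349 m = 3.49 cm.
Outer radius after coating: r₂ = 0.00438 + 0.00743 = 0.01181 m.
Since r₁ < r_cr and r₂ ≤ r_cr, the coating moves toward the maximum at r_cr — heat loss rises.
Bare: R = 1/(4πr₁²h) = 514.0 K/W; Q = 203.2/514.0 = 0.395 W.
Coated: R = R_cond + R_conv = 151.8 K/W; Q = 203.2/151.8 = 1.34 W.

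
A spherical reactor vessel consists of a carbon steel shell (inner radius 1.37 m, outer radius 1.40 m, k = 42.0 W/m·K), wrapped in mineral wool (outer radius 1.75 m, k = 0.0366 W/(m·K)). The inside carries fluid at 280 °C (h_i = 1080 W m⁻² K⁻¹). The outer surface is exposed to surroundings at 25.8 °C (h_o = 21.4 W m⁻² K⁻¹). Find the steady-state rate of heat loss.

Q = 815 W

Resistance network (inner→outer):
  R_conv,in = 1/(4πr²h) = 1/(4π·1.37²·1080) = 3.926×10^-5 K/W
  R_carbon steel = (1/1.37 − 1/1.40)/(4πk) = 0.01564/(4π·42.0) = 2.964×10^-5 K/W
  R_mineral wool = (1/1.40 − 1/1.75)/(4πk) = 0.1429/(4π·0.0366) = 0.3106 K/W
  R_conv,out = 1/(4πr²h) = 1/(4π·1.75²·21.4) = 0.001214 K/W
ΣR = 3.926×10^-5 + 2.964×10^-5 + 0.3106 + 0.001214 = 0.3119 K/W
Q = ΔT/ΣR = (280 °C − 25.8 °C)/0.3119 = 815 W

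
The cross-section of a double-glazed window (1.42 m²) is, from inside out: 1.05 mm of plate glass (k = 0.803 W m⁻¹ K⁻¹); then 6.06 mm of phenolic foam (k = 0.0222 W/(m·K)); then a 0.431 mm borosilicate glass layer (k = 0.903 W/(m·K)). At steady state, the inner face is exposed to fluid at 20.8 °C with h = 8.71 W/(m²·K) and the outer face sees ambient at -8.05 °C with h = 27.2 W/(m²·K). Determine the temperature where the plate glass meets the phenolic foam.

T = 12.9 °C

Resistance network (inner→outer):
  R_conv,in = 1/(hA) = 1/(8.71·1.42) = 0.08085 K/W
  R_plate glass = L/(kA) = 0.00105/(0.803·1.42) = 9.208×10^-4 K/W
  R_phenolic foam = L/(kA) = 0.00606/(0.0222·1.42) = 0.1922 K/W
  R_borosilicate glass = L/(kA) = 4.31×10^-4/(0.903·1.42) = 3.361×10^-4 K/W
  R_conv,out = 1/(hA) = 1/(27.2·1.42) = 0.02589 K/W
ΣR = 0.08085 + 9.208×10^-4 + 0.1922 + 3.361×10^-4 + 0.02589 = 0.3002 K/W
Q = ΔT/ΣR = (20.8 °C − -8.05 °C)/0.3002 = 96.10 W
From the inner boundary to the plate glass/phenolic foam interface, ΣR_partial = 0.08177 K/W.
T_interface = T_in − Q·ΣR_partial = 20.8 °C − (96.10)(0.08177) = 12.9 °C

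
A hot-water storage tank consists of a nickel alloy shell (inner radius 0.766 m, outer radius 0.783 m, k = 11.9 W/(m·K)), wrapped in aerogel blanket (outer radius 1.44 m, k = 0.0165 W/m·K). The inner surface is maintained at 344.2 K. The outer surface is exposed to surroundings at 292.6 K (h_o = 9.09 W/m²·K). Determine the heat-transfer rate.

Resistance network (inner→outer):
  R_nickel alloy = (1/0.766 − 1/0.783)/(4πk) = 0.02834/(4π·11.9) = 1.895×10^-4 K/W
  R_aerogel blanket = (1/0.783 − 1/1.44)/(4πk) = 0.5827/(4π·0.0165) = 2.810 K/W
  R_conv,out = 1/(4πr²h) = 1/(4π·1.44²·9.09) = 0.004222 K/W
ΣR = 1.895×10^-4 + 2.810 + 0.004222 = 2.814 K/W
Q = ΔT/ΣR = (344.2 K − 292.6 K)/2.814 = 18.3 W

Q = 18.3 W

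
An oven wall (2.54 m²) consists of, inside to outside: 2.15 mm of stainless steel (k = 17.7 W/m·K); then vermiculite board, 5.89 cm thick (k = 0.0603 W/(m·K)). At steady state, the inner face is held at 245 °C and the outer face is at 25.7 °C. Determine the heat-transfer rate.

Q = 570 W

Series thermal resistances, inner to outer:
  R_stainless steel = L/(kA) = 0.00215/(17.7·2.54) = 4.782×10^-5 K/W
  R_vermiculite board = L/(kA) = 0.0589/(0.0603·2.54) = 0.3846 K/W
ΣR = 4.782×10^-5 + 0.3846 = 0.3846 K/W
Q = ΔT/ΣR = (245 °C − 25.7 °C)/0.3846 = 570 W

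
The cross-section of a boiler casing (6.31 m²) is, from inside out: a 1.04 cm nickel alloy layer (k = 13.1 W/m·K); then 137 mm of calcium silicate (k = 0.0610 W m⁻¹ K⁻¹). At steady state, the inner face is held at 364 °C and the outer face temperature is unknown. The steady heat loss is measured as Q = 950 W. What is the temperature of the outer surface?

T_out = 25.7 °C

Series resistances:
  R_nickel alloy = L/(kA) = 0.0104/(13.1·6.31) = 1.258×10^-4 K/W
  R_calcium silicate = L/(kA) = 0.137/(0.0610·6.31) = 0.3559 K/W
ΣR = 0.3561 K/W
ΔT = Q·ΣR = 950 × 0.3561 = 338.3 K
Heat flows outward, so T_out = T_in − ΔT = 364 − 338.3 = 25.7 °C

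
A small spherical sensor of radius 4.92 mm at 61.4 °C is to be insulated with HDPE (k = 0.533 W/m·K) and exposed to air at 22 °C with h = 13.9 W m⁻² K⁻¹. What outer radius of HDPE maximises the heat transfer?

For a sphere, r_cr = 2k_ins/h = 2·0.533/13.9 = 0.0767 m = 7.67 cm

r_cr = 7.67 cm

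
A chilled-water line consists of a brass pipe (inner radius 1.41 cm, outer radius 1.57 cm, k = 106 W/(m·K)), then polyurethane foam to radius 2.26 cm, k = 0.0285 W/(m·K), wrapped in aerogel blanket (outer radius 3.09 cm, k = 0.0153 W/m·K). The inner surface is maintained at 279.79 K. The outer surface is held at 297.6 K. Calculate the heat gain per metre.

Q' = 3.37 W/m

Resistance network (inner→outer):
  R'_brass = ln(0.0157/0.0141)/(2πk) = 0.1075/(2π·106) = 1.614×10^-4 m·K/W
  R'_polyurethane foam = ln(0.0226/0.0157)/(2πk) = 0.3643/(2π·0.0285) = 2.034 m·K/W
  R'_aerogel blanket = ln(0.0309/0.0226)/(2πk) = 0.3128/(2π·0.0153) = 3.254 m·K/W
ΣR = 1.614×10^-4 + 2.034 + 3.254 = 5.288 m·K/W
Q' = ΔT/ΣR = (279.79 K − 297.6 K)/5.288 = -3.37 W/m
(Negative Q' ⇒ heat flows inward; heat gain = 3.37 W/m.)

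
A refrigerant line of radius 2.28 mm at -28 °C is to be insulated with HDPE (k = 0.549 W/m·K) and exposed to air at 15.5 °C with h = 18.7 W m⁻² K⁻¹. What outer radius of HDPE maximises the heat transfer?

For a cylinder, r_cr = k_ins/h = 0.549/18.7 = 0.0294 m = 2.94 cm

r_cr = 2.94 cm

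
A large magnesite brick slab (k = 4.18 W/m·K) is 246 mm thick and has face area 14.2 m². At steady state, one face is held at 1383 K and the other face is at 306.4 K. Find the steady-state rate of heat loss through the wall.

Q = 260 kW

Q = kA·ΔT/L = 4.18 × 14.2 × |1383 K − 306.4 K| / 0.246 = 2.60×10^5 W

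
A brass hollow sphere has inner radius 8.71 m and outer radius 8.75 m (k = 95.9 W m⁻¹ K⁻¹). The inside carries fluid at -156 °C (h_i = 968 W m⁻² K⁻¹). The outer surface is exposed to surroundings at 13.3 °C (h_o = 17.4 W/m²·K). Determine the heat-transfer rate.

Q = 2760 kW

Resistance network (inner→outer):
  R_conv,in = 1/(4πr²h) = 1/(4π·8.71²·968) = 1.084×10^-6 K/W
  R_brass = (1/8.71 − 1/8.75)/(4πk) = 5.248×10^-4/(4π·95.9) = 4.355×10^-7 K/W
  R_conv,out = 1/(4πr²h) = 1/(4π·8.75²·17.4) = 5.973×10^-5 K/W
ΣR = 1.084×10^-6 + 4.355×10^-7 + 5.973×10^-5 = 6.125×10^-5 K/W
Q = ΔT/ΣR = (-156 °C − 13.3 °C)/6.125×10^-5 = -2.76×10^6 W
(Negative Q ⇒ heat flows inward; heat gain = 2.76×10^6 W.)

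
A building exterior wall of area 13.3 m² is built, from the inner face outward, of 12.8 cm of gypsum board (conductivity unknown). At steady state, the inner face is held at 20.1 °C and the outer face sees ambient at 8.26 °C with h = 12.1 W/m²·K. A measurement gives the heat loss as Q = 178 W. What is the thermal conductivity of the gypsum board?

ΣR = ΔT/Q = |20.1 − 8.26|/178 = 0.06652 K/W
Known resistances:
  R_conv,out = 1/(hA) = 1/(12.1·13.3) = 0.006214 K/W
R_gypsum board = ΣR − ΣR_known = 0.06652 − 0.006214 = 0.06031 K/W
L/(kA) = 0.06031 ⇒ k = 0.128/(0.06031·13.3) = 0.160 W/m·K

k = 0.160 W/m·K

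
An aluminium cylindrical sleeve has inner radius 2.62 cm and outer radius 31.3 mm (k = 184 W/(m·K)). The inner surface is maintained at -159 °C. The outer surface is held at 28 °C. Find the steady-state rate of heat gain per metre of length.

Q' = 2πk·ΔT/ln(r₂/r₁) = 2π × 184 × 187 / ln(0.0313/0.0262) = 1.22×10^6 W/m

Q' = 1220 kW/m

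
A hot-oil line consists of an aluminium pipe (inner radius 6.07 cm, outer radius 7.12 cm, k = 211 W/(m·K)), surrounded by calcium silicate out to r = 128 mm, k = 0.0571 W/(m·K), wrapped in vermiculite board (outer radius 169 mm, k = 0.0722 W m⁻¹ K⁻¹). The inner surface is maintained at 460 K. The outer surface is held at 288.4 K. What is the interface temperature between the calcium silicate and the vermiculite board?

Series thermal resistances, inner to outer:
  R'_aluminium = ln(0.0712/0.0607)/(2πk) = 0.1595/(2π·211) = 1.203×10^-4 m·K/W
  R'_calcium silicate = ln(0.128/0.0712)/(2πk) = 0.5865/(2π·0.0571) = 1.635 m·K/W
  R'_vermiculite board = ln(0.169/0.128)/(2πk) = 0.2779/(2π·0.0722) = 0.6125 m·K/W
ΣR = 1.203×10^-4 + 1.635 + 0.6125 = 2.248 m·K/W
Q' = ΔT/ΣR = (460 K − 288.4 K)/2.248 = 76.33 W/m
From the inner boundary to the calcium silicate/vermiculite board interface, ΣR_partial = 1.635 m·K/W.
T_interface = T_in − Q'·ΣR_partial = 460 K − (76.33)(1.635) = 335.2 K

T = 335.2 K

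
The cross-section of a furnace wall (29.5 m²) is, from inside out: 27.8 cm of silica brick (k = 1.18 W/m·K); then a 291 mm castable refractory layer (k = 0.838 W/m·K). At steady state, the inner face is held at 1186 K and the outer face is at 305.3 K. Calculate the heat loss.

Q = 44.6 kW

Series thermal resistances, inner to outer:
  R_silica brick = L/(kA) = 0.278/(1.18·29.5) = 0.007986 K/W
  R_castable refractory = L/(kA) = 0.291/(0.838·29.5) = 0.01177 K/W
ΣR = 0.007986 + 0.01177 = 0.01976 K/W
Q = ΔT/ΣR = (1186 K − 305.3 K)/0.01976 = 44600 W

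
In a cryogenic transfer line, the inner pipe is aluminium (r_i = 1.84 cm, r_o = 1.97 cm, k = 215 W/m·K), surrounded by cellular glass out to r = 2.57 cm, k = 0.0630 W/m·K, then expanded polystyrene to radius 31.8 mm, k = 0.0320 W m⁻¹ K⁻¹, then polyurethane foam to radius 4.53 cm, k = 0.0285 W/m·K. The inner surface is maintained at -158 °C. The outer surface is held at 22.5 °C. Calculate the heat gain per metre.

Q' = 48.7 W/m

Resistance network (inner→outer):
  R'_aluminium = ln(0.0197/0.0184)/(2πk) = 0.06827/(2π·215) = 5.054×10^-5 m·K/W
  R'_cellular glass = ln(0.0257/0.0197)/(2πk) = 0.2659/(2π·0.0630) = 0.6717 m·K/W
  R'_expanded polystyrene = ln(0.0318/0.0257)/(2πk) = 0.2130/(2π·0.0320) = 1.059 m·K/W
  R'_polyurethane foam = ln(0.0453/0.0318)/(2πk) = 0.3538/(2π·0.0285) = 1.976 m·K/W
ΣR = 5.054×10^-5 + 0.6717 + 1.059 + 1.976 = 3.707 m·K/W
Q' = ΔT/ΣR = (-158 °C − 22.5 °C)/3.707 = -48.7 W/m
(Negative Q' ⇒ heat flows inward; heat gain = 48.7 W/m.)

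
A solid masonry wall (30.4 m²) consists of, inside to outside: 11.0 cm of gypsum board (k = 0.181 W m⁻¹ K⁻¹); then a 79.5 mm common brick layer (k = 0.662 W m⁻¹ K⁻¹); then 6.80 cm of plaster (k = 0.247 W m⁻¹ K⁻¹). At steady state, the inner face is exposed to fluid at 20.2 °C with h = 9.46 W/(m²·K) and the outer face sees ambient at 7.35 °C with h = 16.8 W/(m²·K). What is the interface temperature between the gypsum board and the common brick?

T = 12.4 °C

Resistance network (inner→outer):
  R_conv,in = 1/(hA) = 1/(9.46·30.4) = 0.003477 K/W
  R_gypsum board = L/(kA) = 0.110/(0.181·30.4) = 0.01999 K/W
  R_common brick = L/(kA) = 0.0795/(0.662·30.4) = 0.003950 K/W
  R_plaster = L/(kA) = 0.0680/(0.247·30.4) = 0.009056 K/W
  R_conv,out = 1/(hA) = 1/(16.8·30.4) = 0.001958 K/W
ΣR = 0.003477 + 0.01999 + 0.003950 + 0.009056 + 0.001958 = 0.03843 K/W
Q = ΔT/ΣR = (20.2 °C − 7.35 °C)/0.03843 = 334.4 W
From the inner boundary to the gypsum board/common brick interface, ΣR_partial = 0.02347 K/W.
T_interface = T_in − Q·ΣR_partial = 20.2 °C − (334.4)(0.02347) = 12.4 °C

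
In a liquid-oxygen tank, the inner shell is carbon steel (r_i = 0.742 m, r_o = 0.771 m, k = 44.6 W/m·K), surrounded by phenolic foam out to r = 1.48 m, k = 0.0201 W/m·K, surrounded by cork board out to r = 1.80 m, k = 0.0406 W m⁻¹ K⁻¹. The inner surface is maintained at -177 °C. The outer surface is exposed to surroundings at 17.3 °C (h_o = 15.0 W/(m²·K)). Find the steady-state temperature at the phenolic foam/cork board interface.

T = 0.2 °C

Series thermal resistances, inner to outer:
  R_carbon steel = (1/0.742 − 1/0.771)/(4πk) = 0.05069/(4π·44.6) = 9.045×10^-5 K/W
  R_phenolic foam = (1/0.771 − 1/1.48)/(4πk) = 0.6213/(4π·0.0201) = 2.460 K/W
  R_cork board = (1/1.48 − 1/1.80)/(4πk) = 0.1201/(4π·0.0406) = 0.2354 K/W
  R_conv,out = 1/(4πr²h) = 1/(4π·1.80²·15.0) = 0.001637 K/W
ΣR = 9.045×10^-5 + 2.460 + 0.2354 + 0.001637 = 2.697 K/W
Q = ΔT/ΣR = (-177 °C − 17.3 °C)/2.697 = -72.04 W
From the inner boundary to the phenolic foam/cork board interface, ΣR_partial = 2.460 K/W.
T_interface = T_in − Q·ΣR_partial = -177 °C − (-72.04)(2.460) = 0.2 °C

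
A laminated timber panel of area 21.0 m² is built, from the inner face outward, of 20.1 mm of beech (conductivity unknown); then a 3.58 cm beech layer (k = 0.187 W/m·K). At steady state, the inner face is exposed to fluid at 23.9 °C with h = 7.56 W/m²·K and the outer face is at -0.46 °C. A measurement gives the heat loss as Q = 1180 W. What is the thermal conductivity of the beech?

k = 0.183 W/m·K

ΣR = ΔT/Q = |23.9 − -0.46|/1180 = 0.02064 K/W
Known resistances:
  R_conv,in = 1/(hA) = 1/(7.56·21.0) = 0.006299 K/W
  R_beech = L/(kA) = 0.0358/(0.187·21.0) = 0.009116 K/W
R_beech = ΣR − ΣR_known = 0.02064 − 0.01542 = 0.005220 K/W
L/(kA) = 0.005220 ⇒ k = 0.0201/(0.005220·21.0) = 0.183 W/m·K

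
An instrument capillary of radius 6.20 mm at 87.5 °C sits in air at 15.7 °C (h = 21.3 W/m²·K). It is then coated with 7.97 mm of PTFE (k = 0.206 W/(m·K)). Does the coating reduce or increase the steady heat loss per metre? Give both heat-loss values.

increases: 59.6 → 61.6 W/m

Critical radius for a cylinder: r_cr = k/h = 0.00967 m = 0.967 cm.
Outer radius after coating: r₂ = 0.00620 + 0.00797 = 0.01417 m.
r₁ < r_cr < r₂: heat loss rises to a maximum at r_cr then falls. Whether the coating helps depends on whether Q(r₂) has dropped back below Q(r₁).
Bare: R = 1/(2πr₁h) = 1.205 m·K/W; Q = 71.8/1.205 = 59.6 W/m.
Coated: R = R_cond + R_conv = 1.166 m·K/W; Q = 71.8/1.166 = 61.6 W/m.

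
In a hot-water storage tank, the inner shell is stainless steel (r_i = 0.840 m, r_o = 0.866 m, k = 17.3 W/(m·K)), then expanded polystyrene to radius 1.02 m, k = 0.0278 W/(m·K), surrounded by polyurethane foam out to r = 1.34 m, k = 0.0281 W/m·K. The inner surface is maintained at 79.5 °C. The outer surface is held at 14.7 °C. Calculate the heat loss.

Resistance network (inner→outer):
  R_stainless steel = (1/0.840 − 1/0.866)/(4πk) = 0.03574/(4π·17.3) = 1.644×10^-4 K/W
  R_expanded polystyrene = (1/0.866 − 1/1.02)/(4πk) = 0.1743/(4π·0.0278) = 0.4991 K/W
  R_polyurethane foam = (1/1.02 − 1/1.34)/(4πk) = 0.2341/(4π·0.0281) = 0.6630 K/W
ΣR = 1.644×10^-4 + 0.4991 + 0.6630 = 1.162 K/W
Q = ΔT/ΣR = (79.5 °C − 14.7 °C)/1.162 = 55.8 W

Q = 55.8 W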